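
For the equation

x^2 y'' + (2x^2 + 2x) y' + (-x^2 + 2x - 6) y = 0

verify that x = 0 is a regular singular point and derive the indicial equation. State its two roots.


Divide by x^2 to reach normal form y'' + P_1(x) y' + P_2(x) y = 0 with P_1(x) = 2 + 2/x and P_2(x) = -1 + 2/x - 6/x^2.
x = 0 is a singular point because the y'-coefficient 2 + 2/x has a pole at x = 0 and the y-coefficient -1 + 2/x - 6/x^2 has a pole at x = 0.
It is a regular singular point because x P_1(x) = p(x) = 2x + 2 and x^2 P_2(x) = q(x) = -x^2 + 2x - 6 are polynomials, hence analytic at x = 0.
p(0) = 2,  q(0) = -6.
Indicial equation: r(r-1) + p(0) r + q(0) = 0, i.e. r^2 + (p(0) - 1) r + q(0) = 0, i.e. r^2 + 1 r - 6 = 0.
Discriminant: (1)^2 - 4(-6) = 25, so r = (-1 ± 5)/2.
Solving: r_1 = 2, r_2 = -3.

indicial: r^2 + 1 r - 6 = 0; roots r_1 = 2, r_2 = -3


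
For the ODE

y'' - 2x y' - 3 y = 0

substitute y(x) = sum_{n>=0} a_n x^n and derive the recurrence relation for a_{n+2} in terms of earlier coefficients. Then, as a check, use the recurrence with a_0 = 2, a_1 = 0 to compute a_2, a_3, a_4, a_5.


Substitute y = sum_n a_n x^n.
y''(x) has coefficient (n+2)(n+1) a_{n+2} at x^n;
-2 x y'(x) has coefficient -2 n a_n at x^n (shift);
-3 y(x) has coefficient -3 a_n at x^n.
Matching x^n: (n+2)(n+1) a_{n+2} + (-2n - 3) a_n = 0.
Thus a_{n+2} = (2n + 3) / ((n+1)(n+2)) * a_n.

Check with a_0 = 2, a_1 = 0 (apply the recurrence for n = 0, 1, 2, 3): a_0 = 2, a_1 = 0, a_2 = 3, a_3 = 0, a_4 = 7/4, a_5 = 0.

a_(n+2) = (2n + 3) / ((n+1)(n+2)) * a_n; check: a_0 = 2, a_1 = 0, a_2 = 3, a_3 = 0, a_4 = 7/4, a_5 = 0


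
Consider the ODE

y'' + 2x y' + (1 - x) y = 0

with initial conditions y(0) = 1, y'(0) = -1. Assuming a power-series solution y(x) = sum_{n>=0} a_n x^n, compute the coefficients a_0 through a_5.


Ansatz: y(x) = sum_{n>=0} a_n x^n, so y'(x) = sum_{n>=1} n a_n x^(n-1) and y''(x) = sum_{n>=2} n(n-1) a_n x^(n-2).
Substitute into P(x) y'' + Q(x) y' + R(x) y = 0 with P(x) = 1, Q(x) = 2x, R(x) = 1 - x, and match powers of x.
Initial conditions: a_0 = 1, a_1 = -1.
Setting the coefficient of each power of x to zero and solving order by order (substituting the coefficients already found):
  x^0: 2 a_2 + a_0 = 0  ->  2 a_2 = -a_0 = -1  ->  a_2 = -1/2
  x^1: 6 a_3 + 3 a_1 - a_0 = 0  ->  6 a_3 = -3 a_1 + a_0 = 4  ->  a_3 = 2/3
  x^2: 12 a_4 + 5 a_2 - a_1 = 0  ->  12 a_4 = -5 a_2 + a_1 = 3/2  ->  a_4 = 1/8
  x^3: 20 a_5 + 7 a_3 - a_2 = 0  ->  20 a_5 = -7 a_3 + a_2 = -31/6  ->  a_5 = -31/120
Truncated series: y(x) = 1 - x - (1/2) x^2 + (2/3) x^3 + (1/8) x^4 - (31/120) x^5 + O(x^6).

a_0 = 1; a_1 = -1; a_2 = -1/2; a_3 = 2/3; a_4 = 1/8; a_5 = -31/120


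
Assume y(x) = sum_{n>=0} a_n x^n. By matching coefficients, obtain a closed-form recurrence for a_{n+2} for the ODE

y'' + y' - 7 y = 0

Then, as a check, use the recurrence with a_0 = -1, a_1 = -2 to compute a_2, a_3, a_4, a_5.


Substitute y = sum_n a_n x^n.
y''(x) has coefficient (n+2)(n+1) a_{n+2} at x^n;
y'(x) has coefficient (n+1) a_{n+1} at x^n;
-7 y(x) has coefficient -7 a_n at x^n.
Matching x^n: (n+2)(n+1) a_{n+2} + (n+1) a_{n+1} - 7 a_n = 0.
Thus a_{n+2} = [-(n+1) a_{n+1} + 7 a_n] / ((n+1)(n+2)).

Check with a_0 = -1, a_1 = -2 (apply the recurrence for n = 0, 1, 2, 3): a_0 = -1, a_1 = -2, a_2 = -5/2, a_3 = -3/2, a_4 = -13/12, a_5 = -37/120.

a_(n+2) = [-(n+1) a_(n+1) + 7 a_n] / ((n+1)(n+2)); check: a_0 = -1, a_1 = -2, a_2 = -5/2, a_3 = -3/2, a_4 = -13/12, a_5 = -37/120


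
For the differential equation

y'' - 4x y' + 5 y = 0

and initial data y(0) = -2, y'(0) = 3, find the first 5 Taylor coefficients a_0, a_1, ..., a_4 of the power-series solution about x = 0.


Ansatz: y(x) = sum_{n>=0} a_n x^n, so y'(x) = sum_{n>=1} n a_n x^(n-1) and y''(x) = sum_{n>=2} n(n-1) a_n x^(n-2).
Substitute into P(x) y'' + Q(x) y' + R(x) y = 0 with P(x) = 1, Q(x) = -4x, R(x) = 5, and match powers of x.
Initial conditions: a_0 = -2, a_1 = 3.
Setting the coefficient of each power of x to zero and solving order by order (substituting the coefficients already found):
  x^0: 2 a_2 + 5 a_0 = 0  ->  2 a_2 = -5 a_0 = 10  ->  a_2 = 5
  x^1: 6 a_3 + a_1 = 0  ->  6 a_3 = -a_1 = -3  ->  a_3 = -1/2
  x^2: 12 a_4 - 3 a_2 = 0  ->  12 a_4 = 3 a_2 = 15  ->  a_4 = 5/4
Truncated series: y(x) = -2 + 3 x + 5 x^2 - (1/2) x^3 + (5/4) x^4 + O(x^5).

a_0 = -2; a_1 = 3; a_2 = 5; a_3 = -1/2; a_4 = 5/4


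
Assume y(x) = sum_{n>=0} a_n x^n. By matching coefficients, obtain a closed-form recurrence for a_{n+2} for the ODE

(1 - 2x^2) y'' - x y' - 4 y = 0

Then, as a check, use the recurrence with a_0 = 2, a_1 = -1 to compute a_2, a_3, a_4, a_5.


Substitute y = sum_n a_n x^n.
(1 - 2 x^2) y'' contributes (n+2)(n+1) a_{n+2} - 2 n(n-1) a_n at x^n.
-x y'(x) contributes -n a_n at x^n.
-4 y(x) contributes -4 a_n at x^n.
Matching x^n: (n+2)(n+1) a_{n+2} + (-2 n(n-1) - n - 4) a_n = 0.
Thus a_{n+2} = (2 n(n-1) + n + 4) / ((n+1)(n+2)) * a_n.

Check with a_0 = 2, a_1 = -1 (apply the recurrence for n = 0, 1, 2, 3): a_0 = 2, a_1 = -1, a_2 = 4, a_3 = -5/6, a_4 = 10/3, a_5 = -19/24.

a_(n+2) = (2 n(n-1) + n + 4) / ((n+1)(n+2)) * a_n; check: a_0 = 2, a_1 = -1, a_2 = 4, a_3 = -5/6, a_4 = 10/3, a_5 = -19/24


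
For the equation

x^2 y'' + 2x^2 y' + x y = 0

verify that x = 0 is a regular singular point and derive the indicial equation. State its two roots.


Divide by x^2 to reach normal form y'' + P_1(x) y' + P_2(x) y = 0 with P_1(x) = 2 and P_2(x) = 1/x.
x = 0 is a singular point because the y-coefficient 1/x has a pole at x = 0.
It is a regular singular point because x P_1(x) = p(x) = 2x and x^2 P_2(x) = q(x) = x are polynomials, hence analytic at x = 0.
p(0) = 0,  q(0) = 0.
Indicial equation: r(r-1) + p(0) r + q(0) = 0, i.e. r^2 + (p(0) - 1) r + q(0) = 0, i.e. r^2 - 1 r = 0.
Discriminant: (-1)^2 - 4(0) = 1, so r = (1 ± 1)/2.
Solving: r_1 = 1, r_2 = 0.

indicial: r^2 - 1 r = 0; roots r_1 = 1, r_2 = 0


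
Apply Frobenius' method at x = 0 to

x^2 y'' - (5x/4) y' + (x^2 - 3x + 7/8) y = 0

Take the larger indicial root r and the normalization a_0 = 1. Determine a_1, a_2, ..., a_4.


Write in Frobenius form y'' + (p(x)/x) y' + (q(x)/x^2) y = 0:
  p(x) = -5/4,  q(x) = x^2 - 3x + 7/8.
Indicial equation: r(r-1) + (-5/4) r + (7/8) = 0 -> roots r_1 = 7/4, r_2 = 1/2.
Take r = r_1 = 7/4. Let y(x) = x^r sum_{n>=0} a_n x^n with a_0 = 1.
Substitute y = x^r sum a_n x^n and match x^{r+n}. The recurrence is
  D(n) a_n - 3 a_{n-1} + 1 a_{n-2} = 0,  where D(n) = (r+n)(r+n-1) + (-5/4)(r+n) + (7/8).
  a_n = [3 a_{n-1} - 1 a_{n-2}] / D(n).
Since the indicial polynomial factors as (r - r_1)(r - r_2), D(n) = (r_1 + n - r_1)(r_1 + n - r_2) = n(n + 5/4).
Evaluating step by step (a_0 = 1):
  n = 1: D(1) = 1(1 + 5/4) = 9/4; numerator = 3(1) = 3; a_1 = (3)/(9/4) = 4/3
  n = 2: D(2) = 2(2 + 5/4) = 13/2; numerator = 3(4/3) - 1(1) = 3; a_2 = (3)/(13/2) = 6/13
  n = 3: D(3) = 3(3 + 5/4) = 51/4; numerator = 3(6/13) - 1(4/3) = 2/39; a_3 = (2/39)/(51/4) = 8/1989
  n = 4: D(4) = 4(4 + 5/4) = 21; numerator = 3(8/1989) - 1(6/13) = -298/663; a_4 = (-298/663)/(21) = -298/13923

r = 7/4; a_0 = 1; a_1 = 4/3; a_2 = 6/13; a_3 = 8/1989; a_4 = -298/13923


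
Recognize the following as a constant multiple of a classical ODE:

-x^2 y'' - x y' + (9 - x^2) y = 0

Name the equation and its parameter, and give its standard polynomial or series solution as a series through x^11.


All three coefficients share the factor -1; dividing through by -1 gives  x^2 y'' + x y' + (x^2 - 9) y = 0.
This matches the Bessel equation x^2 y'' + x y' + (x^2 - nu^2) y = 0 with nu^2 = 9, so nu = 3; the solution bounded at x = 0 is J_3(x).
Frobenius at x = 0: indicial roots ±nu; for r = nu the recurrence k(k + 2nu) c_k = -c_{k-2} gives the standard series J_nu(x) = sum_{k>=0} (-1)^k / (k! (k+nu)!) (x/2)^(2k+nu). Evaluate the first 5 terms:
  k = 0: (-1)^0 / (0! * 3! * 2^3) x^3 = 1/(1*6*8) x^3 = (1/48) x^3
  k = 1: (-1)^1 / (1! * 4! * 2^5) x^5 = -1/(1*24*32) x^5 = (-1/768) x^5
  k = 2: (-1)^2 / (2! * 5! * 2^7) x^7 = 1/(2*120*128) x^7 = (1/30720) x^7
  k = 3: (-1)^3 / (3! * 6! * 2^9) x^9 = -1/(6*720*512) x^9 = (-1/2211840) x^9
  k = 4: (-1)^4 / (4! * 7! * 2^11) x^11 = 1/(24*5040*2048) x^11 = (1/247726080) x^11
Hence J_3(x) = x^11/247726080 - x^9/2211840 + x^7/30720 - x^5/768 + x^3/48 + ....

J_3(x); series = x^11/247726080 - x^9/2211840 + x^7/30720 - x^5/768 + x^3/48


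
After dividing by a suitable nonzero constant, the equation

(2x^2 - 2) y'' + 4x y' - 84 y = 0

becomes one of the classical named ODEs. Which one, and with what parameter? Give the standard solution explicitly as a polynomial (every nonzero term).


All three coefficients share the factor -2; dividing through by -2 gives  (1 - x^2) y'' - 2x y' + 42 y = 0.
This matches the Legendre equation (1 - x^2) y'' - 2x y' + n(n+1) y = 0 (note the -2x y' term) with n(n+1) = 42, so n = 6; the polynomial solution is P_6(x).
With y = sum_k a_k x^k, matching x^k gives (k+2)(k+1) a_{k+2} = [k(k+1) - n(n+1)] a_k = (k - 6)(k + 7) a_k. The right side vanishes at k = 6, so the series with the parity of 6 terminates at degree 6.
Standard normalization (P_n(1) = 1): leading coefficient (2n)!/(2^n (n!)^2) = 479001600/(64*518400) = 231/16, so a_6 = 231/16. Work downward with a_k = (k+1)(k+2) a_{k+2} / ((k - 6)(k + 7)):
  a_4 = (5)(6)(231/16) / ((4 - 6)(4 + 7)) = (3465/8)/(-22) = -315/16
  a_2 = (3)(4)(-315/16) / ((2 - 6)(2 + 7)) = (-945/4)/(-36) = 105/16
  a_0 = (1)(2)(105/16) / ((0 - 6)(0 + 7)) = (105/8)/(-42) = -5/16
Hence P_6(x) = 231 x^6/16 - 315 x^4/16 + 105 x^2/16 - 5/16.

P_6(x); series = 231 x^6/16 - 315 x^4/16 + 105 x^2/16 - 5/16


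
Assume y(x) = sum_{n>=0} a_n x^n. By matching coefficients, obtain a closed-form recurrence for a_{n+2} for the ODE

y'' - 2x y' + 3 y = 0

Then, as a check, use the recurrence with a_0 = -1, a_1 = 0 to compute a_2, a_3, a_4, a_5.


Substitute y = sum_n a_n x^n.
y''(x) has coefficient (n+2)(n+1) a_{n+2} at x^n;
-2 x y'(x) has coefficient -2 n a_n at x^n (shift);
3 y(x) has coefficient 3 a_n at x^n.
Matching x^n: (n+2)(n+1) a_{n+2} + (-2n + 3) a_n = 0.
Thus a_{n+2} = (2n - 3) / ((n+1)(n+2)) * a_n.

Check with a_0 = -1, a_1 = 0 (apply the recurrence for n = 0, 1, 2, 3): a_0 = -1, a_1 = 0, a_2 = 3/2, a_3 = 0, a_4 = 1/8, a_5 = 0.

a_(n+2) = (2n - 3) / ((n+1)(n+2)) * a_n; check: a_0 = -1, a_1 = 0, a_2 = 3/2, a_3 = 0, a_4 = 1/8, a_5 = 0


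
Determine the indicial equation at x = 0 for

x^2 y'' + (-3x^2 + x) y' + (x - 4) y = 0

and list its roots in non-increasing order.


Divide by x^2 to reach normal form y'' + P_1(x) y' + P_2(x) y = 0 with P_1(x) = -3 + 1/x and P_2(x) = 1/x - 4/x^2.
x = 0 is a singular point because the y'-coefficient -3 + 1/x has a pole at x = 0 and the y-coefficient 1/x - 4/x^2 has a pole at x = 0.
It is a regular singular point because x P_1(x) = p(x) = 1 - 3x and x^2 P_2(x) = q(x) = x - 4 are polynomials, hence analytic at x = 0.
p(0) = 1,  q(0) = -4.
Indicial equation: r(r-1) + p(0) r + q(0) = 0, i.e. r^2 + (p(0) - 1) r + q(0) = 0, i.e. r^2 - 4 = 0.
Discriminant: (0)^2 - 4(-4) = 16, so r = (0 ± 4)/2.
Solving: r_1 = 2, r_2 = -2.

indicial: r^2 - 4 = 0; roots r_1 = 2, r_2 = -2


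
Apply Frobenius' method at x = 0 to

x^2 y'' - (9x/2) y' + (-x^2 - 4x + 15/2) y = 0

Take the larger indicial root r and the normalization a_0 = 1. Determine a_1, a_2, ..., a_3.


Write in Frobenius form y'' + (p(x)/x) y' + (q(x)/x^2) y = 0:
  p(x) = -9/2,  q(x) = -x^2 - 4x + 15/2.
Indicial equation: r(r-1) + (-9/2) r + (15/2) = 0 -> roots r_1 = 3, r_2 = 5/2.
Take r = r_1 = 3. Let y(x) = x^r sum_{n>=0} a_n x^n with a_0 = 1.
Substitute y = x^r sum a_n x^n and match x^{r+n}. The recurrence is
  D(n) a_n - 4 a_{n-1} - 1 a_{n-2} = 0,  where D(n) = (r+n)(r+n-1) + (-9/2)(r+n) + (15/2).
  a_n = [4 a_{n-1} + 1 a_{n-2}] / D(n).
Since the indicial polynomial factors as (r - r_1)(r - r_2), D(n) = (r_1 + n - r_1)(r_1 + n - r_2) = n(n + 1/2).
Evaluating step by step (a_0 = 1):
  n = 1: D(1) = 1(1 + 1/2) = 3/2; numerator = 4(1) = 4; a_1 = (4)/(3/2) = 8/3
  n = 2: D(2) = 2(2 + 1/2) = 5; numerator = 4(8/3) + 1(1) = 35/3; a_2 = (35/3)/(5) = 7/3
  n = 3: D(3) = 3(3 + 1/2) = 21/2; numerator = 4(7/3) + 1(8/3) = 12; a_3 = (12)/(21/2) = 8/7

r = 3; a_0 = 1; a_1 = 8/3; a_2 = 7/3; a_3 = 8/7


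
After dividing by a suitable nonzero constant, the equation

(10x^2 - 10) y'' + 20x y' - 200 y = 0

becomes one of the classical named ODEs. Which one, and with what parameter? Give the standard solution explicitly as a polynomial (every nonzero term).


All three coefficients share the factor -10; dividing through by -10 gives  (1 - x^2) y'' - 2x y' + 20 y = 0.
This matches the Legendre equation (1 - x^2) y'' - 2x y' + n(n+1) y = 0 (note the -2x y' term) with n(n+1) = 20, so n = 4; the polynomial solution is P_4(x).
With y = sum_k a_k x^k, matching x^k gives (k+2)(k+1) a_{k+2} = [k(k+1) - n(n+1)] a_k = (k - 4)(k + 5) a_k. The right side vanishes at k = 4, so the series with the parity of 4 terminates at degree 4.
Standard normalization (P_n(1) = 1): leading coefficient (2n)!/(2^n (n!)^2) = 40320/(16*576) = 35/8, so a_4 = 35/8. Work downward with a_k = (k+1)(k+2) a_{k+2} / ((k - 4)(k + 5)):
  a_2 = (3)(4)(35/8) / ((2 - 4)(2 + 5)) = (105/2)/(-14) = -15/4
  a_0 = (1)(2)(-15/4) / ((0 - 4)(0 + 5)) = (-15/2)/(-20) = 3/8
Hence P_4(x) = 35 x^4/8 - 15 x^2/4 + 3/8.

P_4(x); series = 35 x^4/8 - 15 x^2/4 + 3/8


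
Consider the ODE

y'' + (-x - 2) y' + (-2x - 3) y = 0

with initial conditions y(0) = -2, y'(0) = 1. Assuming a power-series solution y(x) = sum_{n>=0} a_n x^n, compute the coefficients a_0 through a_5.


Ansatz: y(x) = sum_{n>=0} a_n x^n, so y'(x) = sum_{n>=1} n a_n x^(n-1) and y''(x) = sum_{n>=2} n(n-1) a_n x^(n-2).
Substitute into P(x) y'' + Q(x) y' + R(x) y = 0 with P(x) = 1, Q(x) = -x - 2, R(x) = -2x - 3, and match powers of x.
Initial conditions: a_0 = -2, a_1 = 1.
Setting the coefficient of each power of x to zero and solving order by order (substituting the coefficients already found):
  x^0: 2 a_2 - 2 a_1 - 3 a_0 = 0  ->  2 a_2 = 2 a_1 + 3 a_0 = -4  ->  a_2 = -2
  x^1: 6 a_3 - 4 a_2 - 4 a_1 - 2 a_0 = 0  ->  6 a_3 = 4 a_2 + 4 a_1 + 2 a_0 = -8  ->  a_3 = -4/3
  x^2: 12 a_4 - 6 a_3 - 5 a_2 - 2 a_1 = 0  ->  12 a_4 = 6 a_3 + 5 a_2 + 2 a_1 = -16  ->  a_4 = -4/3
  x^3: 20 a_5 - 8 a_4 - 6 a_3 - 2 a_2 = 0  ->  20 a_5 = 8 a_4 + 6 a_3 + 2 a_2 = -68/3  ->  a_5 = -17/15
Truncated series: y(x) = -2 + x - 2 x^2 - (4/3) x^3 - (4/3) x^4 - (17/15) x^5 + O(x^6).

a_0 = -2; a_1 = 1; a_2 = -2; a_3 = -4/3; a_4 = -4/3; a_5 = -17/15


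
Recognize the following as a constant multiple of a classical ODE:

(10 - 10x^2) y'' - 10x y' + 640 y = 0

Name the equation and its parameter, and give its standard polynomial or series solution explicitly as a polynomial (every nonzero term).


All three coefficients share the factor 10; dividing through by 10 gives  (1 - x^2) y'' - x y' + 64 y = 0.
This matches the Chebyshev equation (1 - x^2) y'' - x y' + n^2 y = 0 (note the -x y' term, not -2x y') with n^2 = 64, so n = 8; the polynomial solution is T_8(x).
With y = sum_k a_k x^k, matching x^k gives (k+2)(k+1) a_{k+2} = (k^2 - n^2) a_k = (k - 8)(k + 8) a_k. The right side vanishes at k = 8, so the series with the parity of 8 terminates at degree 8.
Standard normalization: leading coefficient of T_n is 2^(n-1), so a_8 = 2^7 = 128. Work downward with a_k = (k+1)(k+2) a_{k+2} / ((k - 8)(k + 8)):
  a_6 = (7)(8)(128) / ((6 - 8)(6 + 8)) = 7168/(-28) = -256
  a_4 = (5)(6)(-256) / ((4 - 8)(4 + 8)) = -7680/(-48) = 160
  a_2 = (3)(4)(160) / ((2 - 8)(2 + 8)) = 1920/(-60) = -32
  a_0 = (1)(2)(-32) / ((0 - 8)(0 + 8)) = -64/(-64) = 1
Hence T_8(x) = 128 x^8 - 256 x^6 + 160 x^4 - 32 x^2 + 1.

T_8(x); series = 128 x^8 - 256 x^6 + 160 x^4 - 32 x^2 + 1


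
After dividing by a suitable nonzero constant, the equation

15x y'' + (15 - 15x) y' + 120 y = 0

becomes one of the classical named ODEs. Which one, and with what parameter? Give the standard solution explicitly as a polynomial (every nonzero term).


All three coefficients share the factor 15; dividing through by 15 gives  x y'' + (1 - x) y' + 8 y = 0.
This matches the Laguerre equation x y'' + (1 - x) y' + n y = 0 with n = 8; the polynomial solution is L_8(x).
With y = sum_k a_k x^k, matching x^k gives (k+1)k a_{k+1} + (k+1) a_{k+1} - k a_k + n a_k = 0, i.e. (k+1)^2 a_{k+1} = (k - n) a_k = (k - 8) a_k. The right side vanishes at k = 8, so the series terminates at degree 8.
Standard normalization L_n(0) = 1 gives a_0 = 1. Work upward with a_{k+1} = (k - 8) a_k / (k+1)^2:
  a_1 = (0 - 8)(1) / 1^2 = -8/1 = -8
  a_2 = (1 - 8)(-8) / 2^2 = 56/4 = 14
  a_3 = (2 - 8)(14) / 3^2 = -84/9 = -28/3
  a_4 = (3 - 8)(-28/3) / 4^2 = (140/3)/16 = 35/12
  a_5 = (4 - 8)(35/12) / 5^2 = (-35/3)/25 = -7/15
  a_6 = (5 - 8)(-7/15) / 6^2 = (7/5)/36 = 7/180
  a_7 = (6 - 8)(7/180) / 7^2 = (-7/90)/49 = -1/630
  a_8 = (7 - 8)(-1/630) / 8^2 = (1/630)/64 = 1/40320
Hence L_8(x) = x^8/40320 - x^7/630 + 7 x^6/180 - 7 x^5/15 + 35 x^4/12 - 28 x^3/3 + 14 x^2 - 8 x + 1.

L_8(x); series = x^8/40320 - x^7/630 + 7 x^6/180 - 7 x^5/15 + 35 x^4/12 - 28 x^3/3 + 14 x^2 - 8 x + 1


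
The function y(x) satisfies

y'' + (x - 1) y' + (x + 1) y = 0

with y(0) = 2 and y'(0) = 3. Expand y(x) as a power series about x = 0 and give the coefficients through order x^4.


Ansatz: y(x) = sum_{n>=0} a_n x^n, so y'(x) = sum_{n>=1} n a_n x^(n-1) and y''(x) = sum_{n>=2} n(n-1) a_n x^(n-2).
Substitute into P(x) y'' + Q(x) y' + R(x) y = 0 with P(x) = 1, Q(x) = x - 1, R(x) = x + 1, and match powers of x.
Initial conditions: a_0 = 2, a_1 = 3.
Setting the coefficient of each power of x to zero and solving order by order (substituting the coefficients already found):
  x^0: 2 a_2 - a_1 + a_0 = 0  ->  2 a_2 = a_1 - a_0 = 1  ->  a_2 = 1/2
  x^1: 6 a_3 - 2 a_2 + 2 a_1 + a_0 = 0  ->  6 a_3 = 2 a_2 - 2 a_1 - a_0 = -7  ->  a_3 = -7/6
  x^2: 12 a_4 - 3 a_3 + 3 a_2 + a_1 = 0  ->  12 a_4 = 3 a_3 - 3 a_2 - a_1 = -8  ->  a_4 = -2/3
Truncated series: y(x) = 2 + 3 x + (1/2) x^2 - (7/6) x^3 - (2/3) x^4 + O(x^5).

a_0 = 2; a_1 = 3; a_2 = 1/2; a_3 = -7/6; a_4 = -2/3


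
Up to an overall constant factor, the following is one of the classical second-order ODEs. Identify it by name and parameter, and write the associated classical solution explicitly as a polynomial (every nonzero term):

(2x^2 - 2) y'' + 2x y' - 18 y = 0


All three coefficients share the factor -2; dividing through by -2 gives  (1 - x^2) y'' - x y' + 9 y = 0.
This matches the Chebyshev equation (1 - x^2) y'' - x y' + n^2 y = 0 (note the -x y' term, not -2x y') with n^2 = 9, so n = 3; the polynomial solution is T_3(x).
With y = sum_k a_k x^k, matching x^k gives (k+2)(k+1) a_{k+2} = (k^2 - n^2) a_k = (k - 3)(k + 3) a_k. The right side vanishes at k = 3, so the series with the parity of 3 terminates at degree 3.
Standard normalization: leading coefficient of T_n is 2^(n-1), so a_3 = 2^2 = 4. Work downward with a_k = (k+1)(k+2) a_{k+2} / ((k - 3)(k + 3)):
  a_1 = (2)(3)(4) / ((1 - 3)(1 + 3)) = 24/(-8) = -3
Hence T_3(x) = 4 x^3 - 3 x.

T_3(x); series = 4 x^3 - 3 x


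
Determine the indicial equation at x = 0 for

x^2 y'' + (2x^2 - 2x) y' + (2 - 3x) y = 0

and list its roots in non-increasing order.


Divide by x^2 to reach normal form y'' + P_1(x) y' + P_2(x) y = 0 with P_1(x) = 2 - 2/x and P_2(x) = -3/x + 2/x^2.
x = 0 is a singular point because the y'-coefficient 2 - 2/x has a pole at x = 0 and the y-coefficient -3/x + 2/x^2 has a pole at x = 0.
It is a regular singular point because x P_1(x) = p(x) = 2x - 2 and x^2 P_2(x) = q(x) = 2 - 3x are polynomials, hence analytic at x = 0.
p(0) = -2,  q(0) = 2.
Indicial equation: r(r-1) + p(0) r + q(0) = 0, i.e. r^2 + (p(0) - 1) r + q(0) = 0, i.e. r^2 - 3 r + 2 = 0.
Discriminant: (-3)^2 - 4(2) = 1, so r = (3 ± 1)/2.
Solving: r_1 = 2, r_2 = 1.

indicial: r^2 - 3 r + 2 = 0; roots r_1 = 2, r_2 = 1


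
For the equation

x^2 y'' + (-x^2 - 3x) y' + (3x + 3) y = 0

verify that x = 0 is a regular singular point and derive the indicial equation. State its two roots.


Divide by x^2 to reach normal form y'' + P_1(x) y' + P_2(x) y = 0 with P_1(x) = -1 - 3/x and P_2(x) = 3/x + 3/x^2.
x = 0 is a singular point because the y'-coefficient -1 - 3/x has a pole at x = 0 and the y-coefficient 3/x + 3/x^2 has a pole at x = 0.
It is a regular singular point because x P_1(x) = p(x) = -x - 3 and x^2 P_2(x) = q(x) = 3x + 3 are polynomials, hence analytic at x = 0.
p(0) = -3,  q(0) = 3.
Indicial equation: r(r-1) + p(0) r + q(0) = 0, i.e. r^2 + (p(0) - 1) r + q(0) = 0, i.e. r^2 - 4 r + 3 = 0.
Discriminant: (-4)^2 - 4(3) = 4, so r = (4 ± 2)/2.
Solving: r_1 = 3, r_2 = 1.

indicial: r^2 - 4 r + 3 = 0; roots r_1 = 3, r_2 = 1


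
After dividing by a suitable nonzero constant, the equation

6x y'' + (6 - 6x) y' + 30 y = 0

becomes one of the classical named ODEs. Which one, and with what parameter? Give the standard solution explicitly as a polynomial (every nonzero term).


All three coefficients share the factor 6; dividing through by 6 gives  x y'' + (1 - x) y' + 5 y = 0.
This matches the Laguerre equation x y'' + (1 - x) y' + n y = 0 with n = 5; the polynomial solution is L_5(x).
With y = sum_k a_k x^k, matching x^k gives (k+1)k a_{k+1} + (k+1) a_{k+1} - k a_k + n a_k = 0, i.e. (k+1)^2 a_{k+1} = (k - n) a_k = (k - 5) a_k. The right side vanishes at k = 5, so the series terminates at degree 5.
Standard normalization L_n(0) = 1 gives a_0 = 1. Work upward with a_{k+1} = (k - 5) a_k / (k+1)^2:
  a_1 = (0 - 5)(1) / 1^2 = -5/1 = -5
  a_2 = (1 - 5)(-5) / 2^2 = 20/4 = 5
  a_3 = (2 - 5)(5) / 3^2 = -15/9 = -5/3
  a_4 = (3 - 5)(-5/3) / 4^2 = (10/3)/16 = 5/24
  a_5 = (4 - 5)(5/24) / 5^2 = (-5/24)/25 = -1/120
Hence L_5(x) = -x^5/120 + 5 x^4/24 - 5 x^3/3 + 5 x^2 - 5 x + 1.

L_5(x); series = -x^5/120 + 5 x^4/24 - 5 x^3/3 + 5 x^2 - 5 x + 1


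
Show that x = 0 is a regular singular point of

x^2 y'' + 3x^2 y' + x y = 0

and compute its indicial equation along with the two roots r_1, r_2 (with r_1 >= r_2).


Divide by x^2 to reach normal form y'' + P_1(x) y' + P_2(x) y = 0 with P_1(x) = 3 and P_2(x) = 1/x.
x = 0 is a singular point because the y-coefficient 1/x has a pole at x = 0.
It is a regular singular point because x P_1(x) = p(x) = 3x and x^2 P_2(x) = q(x) = x are polynomials, hence analytic at x = 0.
p(0) = 0,  q(0) = 0.
Indicial equation: r(r-1) + p(0) r + q(0) = 0, i.e. r^2 + (p(0) - 1) r + q(0) = 0, i.e. r^2 - 1 r = 0.
Discriminant: (-1)^2 - 4(0) = 1, so r = (1 ± 1)/2.
Solving: r_1 = 1, r_2 = 0.

indicial: r^2 - 1 r = 0; roots r_1 = 1, r_2 = 0


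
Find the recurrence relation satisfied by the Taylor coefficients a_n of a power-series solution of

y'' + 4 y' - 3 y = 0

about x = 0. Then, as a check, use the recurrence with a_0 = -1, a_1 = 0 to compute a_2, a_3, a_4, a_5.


Substitute y = sum_n a_n x^n.
y''(x) has coefficient (n+2)(n+1) a_{n+2} at x^n;
4 y'(x) has coefficient 4 (n+1) a_{n+1} at x^n;
-3 y(x) has coefficient -3 a_n at x^n.
Matching x^n: (n+2)(n+1) a_{n+2} + 4 (n+1) a_{n+1} - 3 a_n = 0.
Thus a_{n+2} = [-4 (n+1) a_{n+1} + 3 a_n] / ((n+1)(n+2)).

Check with a_0 = -1, a_1 = 0 (apply the recurrence for n = 0, 1, 2, 3): a_0 = -1, a_1 = 0, a_2 = -3/2, a_3 = 2, a_4 = -19/8, a_5 = 11/5.

a_(n+2) = [-4 (n+1) a_(n+1) + 3 a_n] / ((n+1)(n+2)); check: a_0 = -1, a_1 = 0, a_2 = -3/2, a_3 = 2, a_4 = -19/8, a_5 = 11/5


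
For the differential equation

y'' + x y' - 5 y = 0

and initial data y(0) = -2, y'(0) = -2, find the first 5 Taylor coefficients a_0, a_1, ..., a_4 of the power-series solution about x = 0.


Ansatz: y(x) = sum_{n>=0} a_n x^n, so y'(x) = sum_{n>=1} n a_n x^(n-1) and y''(x) = sum_{n>=2} n(n-1) a_n x^(n-2).
Substitute into P(x) y'' + Q(x) y' + R(x) y = 0 with P(x) = 1, Q(x) = x, R(x) = -5, and match powers of x.
Initial conditions: a_0 = -2, a_1 = -2.
Setting the coefficient of each power of x to zero and solving order by order (substituting the coefficients already found):
  x^0: 2 a_2 - 5 a_0 = 0  ->  2 a_2 = 5 a_0 = -10  ->  a_2 = -5
  x^1: 6 a_3 - 4 a_1 = 0  ->  6 a_3 = 4 a_1 = -8  ->  a_3 = -4/3
  x^2: 12 a_4 - 3 a_2 = 0  ->  12 a_4 = 3 a_2 = -15  ->  a_4 = -5/4
Truncated series: y(x) = -2 - 2 x - 5 x^2 - (4/3) x^3 - (5/4) x^4 + O(x^5).

a_0 = -2; a_1 = -2; a_2 = -5; a_3 = -4/3; a_4 = -5/4


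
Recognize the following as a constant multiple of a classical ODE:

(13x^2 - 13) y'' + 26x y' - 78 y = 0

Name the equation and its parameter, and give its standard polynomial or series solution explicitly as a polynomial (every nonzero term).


All three coefficients share the factor -13; dividing through by -13 gives  (1 - x^2) y'' - 2x y' + 6 y = 0.
This matches the Legendre equation (1 - x^2) y'' - 2x y' + n(n+1) y = 0 (note the -2x y' term) with n(n+1) = 6, so n = 2; the polynomial solution is P_2(x).
With y = sum_k a_k x^k, matching x^k gives (k+2)(k+1) a_{k+2} = [k(k+1) - n(n+1)] a_k = (k - 2)(k + 3) a_k. The right side vanishes at k = 2, so the series with the parity of 2 terminates at degree 2.
Standard normalization (P_n(1) = 1): leading coefficient (2n)!/(2^n (n!)^2) = 24/(4*4) = 3/2, so a_2 = 3/2. Work downward with a_k = (k+1)(k+2) a_{k+2} / ((k - 2)(k + 3)):
  a_0 = (1)(2)(3/2) / ((0 - 2)(0 + 3)) = 3/(-6) = -1/2
Hence P_2(x) = 3 x^2/2 - 1/2.

P_2(x); series = 3 x^2/2 - 1/2


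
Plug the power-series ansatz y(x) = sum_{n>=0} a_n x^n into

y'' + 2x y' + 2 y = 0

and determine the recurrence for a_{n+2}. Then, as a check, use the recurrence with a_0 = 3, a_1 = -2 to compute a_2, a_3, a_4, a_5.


Substitute y = sum_n a_n x^n.
y''(x) has coefficient (n+2)(n+1) a_{n+2} at x^n;
2 x y'(x) has coefficient 2 n a_n at x^n (shift);
2 y(x) has coefficient 2 a_n at x^n.
Matching x^n: (n+2)(n+1) a_{n+2} + (2n + 2) a_n = 0.
Thus a_{n+2} = (-2n - 2) / ((n+1)(n+2)) * a_n.

Check with a_0 = 3, a_1 = -2 (apply the recurrence for n = 0, 1, 2, 3): a_0 = 3, a_1 = -2, a_2 = -3, a_3 = 4/3, a_4 = 3/2, a_5 = -8/15.

a_(n+2) = (-2n - 2) / ((n+1)(n+2)) * a_n; check: a_0 = 3, a_1 = -2, a_2 = -3, a_3 = 4/3, a_4 = 3/2, a_5 = -8/15


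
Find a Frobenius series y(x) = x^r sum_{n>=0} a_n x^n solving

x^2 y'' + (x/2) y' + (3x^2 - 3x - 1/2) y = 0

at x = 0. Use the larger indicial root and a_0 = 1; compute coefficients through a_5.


Write in Frobenius form y'' + (p(x)/x) y' + (q(x)/x^2) y = 0:
  p(x) = 1/2,  q(x) = 3x^2 - 3x - 1/2.
Indicial equation: r(r-1) + (1/2) r + (-1/2) = 0 -> roots r_1 = 1, r_2 = -1/2.
Take r = r_1 = 1. Let y(x) = x^r sum_{n>=0} a_n x^n with a_0 = 1.
Substitute y = x^r sum a_n x^n and match x^{r+n}. The recurrence is
  D(n) a_n - 3 a_{n-1} + 3 a_{n-2} = 0,  where D(n) = (r+n)(r+n-1) + (1/2)(r+n) + (-1/2).
  a_n = [3 a_{n-1} - 3 a_{n-2}] / D(n).
Since the indicial polynomial factors as (r - r_1)(r - r_2), D(n) = (r_1 + n - r_1)(r_1 + n - r_2) = n(n + 3/2).
Evaluating step by step (a_0 = 1):
  n = 1: D(1) = 1(1 + 3/2) = 5/2; numerator = 3(1) = 3; a_1 = (3)/(5/2) = 6/5
  n = 2: D(2) = 2(2 + 3/2) = 7; numerator = 3(6/5) - 3(1) = 3/5; a_2 = (3/5)/(7) = 3/35
  n = 3: D(3) = 3(3 + 3/2) = 27/2; numerator = 3(3/35) - 3(6/5) = -117/35; a_3 = (-117/35)/(27/2) = -26/105
  n = 4: D(4) = 4(4 + 3/2) = 22; numerator = 3(-26/105) - 3(3/35) = -1; a_4 = (-1)/(22) = -1/22
  n = 5: D(5) = 5(5 + 3/2) = 65/2; numerator = 3(-1/22) - 3(-26/105) = 467/770; a_5 = (467/770)/(65/2) = 467/25025

r = 1; a_0 = 1; a_1 = 6/5; a_2 = 3/35; a_3 = -26/105; a_4 = -1/22; a_5 = 467/25025


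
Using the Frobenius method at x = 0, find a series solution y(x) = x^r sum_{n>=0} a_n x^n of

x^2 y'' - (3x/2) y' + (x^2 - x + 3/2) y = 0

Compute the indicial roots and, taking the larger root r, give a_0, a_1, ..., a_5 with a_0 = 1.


Write in Frobenius form y'' + (p(x)/x) y' + (q(x)/x^2) y = 0:
  p(x) = -3/2,  q(x) = x^2 - x + 3/2.
Indicial equation: r(r-1) + (-3/2) r + (3/2) = 0 -> roots r_1 = 3/2, r_2 = 1.
Take r = r_1 = 3/2. Let y(x) = x^r sum_{n>=0} a_n x^n with a_0 = 1.
Substitute y = x^r sum a_n x^n and match x^{r+n}. The recurrence is
  D(n) a_n - 1 a_{n-1} + 1 a_{n-2} = 0,  where D(n) = (r+n)(r+n-1) + (-3/2)(r+n) + (3/2).
  a_n = [1 a_{n-1} - 1 a_{n-2}] / D(n).
Since the indicial polynomial factors as (r - r_1)(r - r_2), D(n) = (r_1 + n - r_1)(r_1 + n - r_2) = n(n + 1/2).
Evaluating step by step (a_0 = 1):
  n = 1: D(1) = 1(1 + 1/2) = 3/2; numerator = 1(1) = 1; a_1 = (1)/(3/2) = 2/3
  n = 2: D(2) = 2(2 + 1/2) = 5; numerator = 1(2/3) - 1(1) = -1/3; a_2 = (-1/3)/(5) = -1/15
  n = 3: D(3) = 3(3 + 1/2) = 21/2; numerator = 1(-1/15) - 1(2/3) = -11/15; a_3 = (-11/15)/(21/2) = -22/315
  n = 4: D(4) = 4(4 + 1/2) = 18; numerator = 1(-22/315) - 1(-1/15) = -1/315; a_4 = (-1/315)/(18) = -1/5670
  n = 5: D(5) = 5(5 + 1/2) = 55/2; numerator = 1(-1/5670) - 1(-22/315) = 79/1134; a_5 = (79/1134)/(55/2) = 79/31185

r = 3/2; a_0 = 1; a_1 = 2/3; a_2 = -1/15; a_3 = -22/315; a_4 = -1/5670; a_5 = 79/31185


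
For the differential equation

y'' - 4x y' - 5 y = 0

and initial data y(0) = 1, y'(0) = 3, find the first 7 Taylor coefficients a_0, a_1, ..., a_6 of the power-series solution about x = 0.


Ansatz: y(x) = sum_{n>=0} a_n x^n, so y'(x) = sum_{n>=1} n a_n x^(n-1) and y''(x) = sum_{n>=2} n(n-1) a_n x^(n-2).
Substitute into P(x) y'' + Q(x) y' + R(x) y = 0 with P(x) = 1, Q(x) = -4x, R(x) = -5, and match powers of x.
Initial conditions: a_0 = 1, a_1 = 3.
Setting the coefficient of each power of x to zero and solving order by order (substituting the coefficients already found):
  x^0: 2 a_2 - 5 a_0 = 0  ->  2 a_2 = 5 a_0 = 5  ->  a_2 = 5/2
  x^1: 6 a_3 - 9 a_1 = 0  ->  6 a_3 = 9 a_1 = 27  ->  a_3 = 9/2
  x^2: 12 a_4 - 13 a_2 = 0  ->  12 a_4 = 13 a_2 = 65/2  ->  a_4 = 65/24
  x^3: 20 a_5 - 17 a_3 = 0  ->  20 a_5 = 17 a_3 = 153/2  ->  a_5 = 153/40
  x^4: 30 a_6 - 21 a_4 = 0  ->  30 a_6 = 21 a_4 = 455/8  ->  a_6 = 91/48
Truncated series: y(x) = 1 + 3 x + (5/2) x^2 + (9/2) x^3 + (65/24) x^4 + (153/40) x^5 + (91/48) x^6 + O(x^7).

a_0 = 1; a_1 = 3; a_2 = 5/2; a_3 = 9/2; a_4 = 65/24; a_5 = 153/40; a_6 = 91/48


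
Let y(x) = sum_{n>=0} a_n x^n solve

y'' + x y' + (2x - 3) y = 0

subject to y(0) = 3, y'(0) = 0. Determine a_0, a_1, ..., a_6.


Ansatz: y(x) = sum_{n>=0} a_n x^n, so y'(x) = sum_{n>=1} n a_n x^(n-1) and y''(x) = sum_{n>=2} n(n-1) a_n x^(n-2).
Substitute into P(x) y'' + Q(x) y' + R(x) y = 0 with P(x) = 1, Q(x) = x, R(x) = 2x - 3, and match powers of x.
Initial conditions: a_0 = 3, a_1 = 0.
Setting the coefficient of each power of x to zero and solving order by order (substituting the coefficients already found):
  x^0: 2 a_2 - 3 a_0 = 0  ->  2 a_2 = 3 a_0 = 9  ->  a_2 = 9/2
  x^1: 6 a_3 - 2 a_1 + 2 a_0 = 0  ->  6 a_3 = 2 a_1 - 2 a_0 = -6  ->  a_3 = -1
  x^2: 12 a_4 - a_2 + 2 a_1 = 0  ->  12 a_4 = a_2 - 2 a_1 = 9/2  ->  a_4 = 3/8
  x^3: 20 a_5 + 2 a_2 = 0  ->  20 a_5 = -2 a_2 = -9  ->  a_5 = -9/20
  x^4: 30 a_6 + a_4 + 2 a_3 = 0  ->  30 a_6 = -a_4 - 2 a_3 = 13/8  ->  a_6 = 13/240
Truncated series: y(x) = 3 + (9/2) x^2 - x^3 + (3/8) x^4 - (9/20) x^5 + (13/240) x^6 + O(x^7).

a_0 = 3; a_1 = 0; a_2 = 9/2; a_3 = -1; a_4 = 3/8; a_5 = -9/20; a_6 = 13/240


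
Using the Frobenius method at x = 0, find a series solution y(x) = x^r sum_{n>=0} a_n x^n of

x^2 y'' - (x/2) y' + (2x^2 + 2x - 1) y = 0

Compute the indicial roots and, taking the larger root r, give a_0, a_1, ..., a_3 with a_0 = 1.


Write in Frobenius form y'' + (p(x)/x) y' + (q(x)/x^2) y = 0:
  p(x) = -1/2,  q(x) = 2x^2 + 2x - 1.
Indicial equation: r(r-1) + (-1/2) r + (-1) = 0 -> roots r_1 = 2, r_2 = -1/2.
Take r = r_1 = 2. Let y(x) = x^r sum_{n>=0} a_n x^n with a_0 = 1.
Substitute y = x^r sum a_n x^n and match x^{r+n}. The recurrence is
  D(n) a_n + 2 a_{n-1} + 2 a_{n-2} = 0,  where D(n) = (r+n)(r+n-1) + (-1/2)(r+n) + (-1).
  a_n = [-2 a_{n-1} - 2 a_{n-2}] / D(n).
Since the indicial polynomial factors as (r - r_1)(r - r_2), D(n) = (r_1 + n - r_1)(r_1 + n - r_2) = n(n + 5/2).
Evaluating step by step (a_0 = 1):
  n = 1: D(1) = 1(1 + 5/2) = 7/2; numerator = -2(1) = -2; a_1 = (-2)/(7/2) = -4/7
  n = 2: D(2) = 2(2 + 5/2) = 9; numerator = -2(-4/7) - 2(1) = -6/7; a_2 = (-6/7)/(9) = -2/21
  n = 3: D(3) = 3(3 + 5/2) = 33/2; numerator = -2(-2/21) - 2(-4/7) = 4/3; a_3 = (4/3)/(33/2) = 8/99

r = 2; a_0 = 1; a_1 = -4/7; a_2 = -2/21; a_3 = 8/99


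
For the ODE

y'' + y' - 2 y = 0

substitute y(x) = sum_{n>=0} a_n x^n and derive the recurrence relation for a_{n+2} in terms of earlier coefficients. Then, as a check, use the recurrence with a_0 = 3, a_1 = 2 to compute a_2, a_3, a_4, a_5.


Substitute y = sum_n a_n x^n.
y''(x) has coefficient (n+2)(n+1) a_{n+2} at x^n;
y'(x) has coefficient (n+1) a_{n+1} at x^n;
-2 y(x) has coefficient -2 a_n at x^n.
Matching x^n: (n+2)(n+1) a_{n+2} + (n+1) a_{n+1} - 2 a_n = 0.
Thus a_{n+2} = [-(n+1) a_{n+1} + 2 a_n] / ((n+1)(n+2)).

Check with a_0 = 3, a_1 = 2 (apply the recurrence for n = 0, 1, 2, 3): a_0 = 3, a_1 = 2, a_2 = 2, a_3 = 0, a_4 = 1/3, a_5 = -1/15.

a_(n+2) = [-(n+1) a_(n+1) + 2 a_n] / ((n+1)(n+2)); check: a_0 = 3, a_1 = 2, a_2 = 2, a_3 = 0, a_4 = 1/3, a_5 = -1/15


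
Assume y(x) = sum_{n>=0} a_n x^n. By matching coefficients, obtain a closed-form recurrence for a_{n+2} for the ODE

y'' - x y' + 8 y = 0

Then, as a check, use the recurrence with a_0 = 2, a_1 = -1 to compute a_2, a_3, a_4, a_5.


Substitute y = sum_n a_n x^n.
y''(x) has coefficient (n+2)(n+1) a_{n+2} at x^n;
-x y'(x) has coefficient -n a_n at x^n (shift);
8 y(x) has coefficient 8 a_n at x^n.
Matching x^n: (n+2)(n+1) a_{n+2} + (-n + 8) a_n = 0.
Thus a_{n+2} = (n - 8) / ((n+1)(n+2)) * a_n.

Check with a_0 = 2, a_1 = -1 (apply the recurrence for n = 0, 1, 2, 3): a_0 = 2, a_1 = -1, a_2 = -8, a_3 = 7/6, a_4 = 4, a_5 = -7/24.

a_(n+2) = (n - 8) / ((n+1)(n+2)) * a_n; check: a_0 = 2, a_1 = -1, a_2 = -8, a_3 = 7/6, a_4 = 4, a_5 = -7/24


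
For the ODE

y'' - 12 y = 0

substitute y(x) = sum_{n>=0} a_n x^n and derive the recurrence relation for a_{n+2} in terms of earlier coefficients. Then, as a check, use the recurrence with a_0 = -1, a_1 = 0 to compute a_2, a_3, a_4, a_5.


Substitute y = sum_n a_n x^n into y'' + (const) y = 0.
y''(x) = sum_{n>=0} (n+2)(n+1) a_{n+2} x^n.
The ODE becomes sum_n [(n+2)(n+1) a_{n+2} - 12 a_n] x^n = 0.
Setting each coefficient to zero gives the recurrence:
  (n+2)(n+1) a_{n+2} - 12 a_n = 0,
  a_{n+2} = 12 / ((n+1)(n+2)) a_n.

Check with a_0 = -1, a_1 = 0 (apply the recurrence for n = 0, 1, 2, 3): a_0 = -1, a_1 = 0, a_2 = -6, a_3 = 0, a_4 = -6, a_5 = 0.

a_{n+2} = 12/((n+1)(n+2)) * a_n; check: a_0 = -1, a_1 = 0, a_2 = -6, a_3 = 0, a_4 = -6, a_5 = 0


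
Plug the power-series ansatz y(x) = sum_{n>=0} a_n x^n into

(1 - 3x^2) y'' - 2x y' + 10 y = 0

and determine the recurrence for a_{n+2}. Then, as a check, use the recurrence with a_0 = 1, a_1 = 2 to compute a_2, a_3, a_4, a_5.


Substitute y = sum_n a_n x^n.
(1 - 3 x^2) y'' contributes (n+2)(n+1) a_{n+2} - 3 n(n-1) a_n at x^n.
-2 x y'(x) contributes -2 n a_n at x^n.
10 y(x) contributes 10 a_n at x^n.
Matching x^n: (n+2)(n+1) a_{n+2} + (-3 n(n-1) - 2 n + 10) a_n = 0.
Thus a_{n+2} = (3 n(n-1) + 2 n - 10) / ((n+1)(n+2)) * a_n.

Check with a_0 = 1, a_1 = 2 (apply the recurrence for n = 0, 1, 2, 3): a_0 = 1, a_1 = 2, a_2 = -5, a_3 = -8/3, a_4 = 0, a_5 = -28/15.

a_(n+2) = (3 n(n-1) + 2 n - 10) / ((n+1)(n+2)) * a_n; check: a_0 = 1, a_1 = 2, a_2 = -5, a_3 = -8/3, a_4 = 0, a_5 = -28/15


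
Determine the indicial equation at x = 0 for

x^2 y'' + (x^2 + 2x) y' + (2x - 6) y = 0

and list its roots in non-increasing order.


Divide by x^2 to reach normal form y'' + P_1(x) y' + P_2(x) y = 0 with P_1(x) = 1 + 2/x and P_2(x) = 2/x - 6/x^2.
x = 0 is a singular point because the y'-coefficient 1 + 2/x has a pole at x = 0 and the y-coefficient 2/x - 6/x^2 has a pole at x = 0.
It is a regular singular point because x P_1(x) = p(x) = x + 2 and x^2 P_2(x) = q(x) = 2x - 6 are polynomials, hence analytic at x = 0.
p(0) = 2,  q(0) = -6.
Indicial equation: r(r-1) + p(0) r + q(0) = 0, i.e. r^2 + (p(0) - 1) r + q(0) = 0, i.e. r^2 + 1 r - 6 = 0.
Discriminant: (1)^2 - 4(-6) = 25, so r = (-1 ± 5)/2.
Solving: r_1 = 2, r_2 = -3.

indicial: r^2 + 1 r - 6 = 0; roots r_1 = 2, r_2 = -3


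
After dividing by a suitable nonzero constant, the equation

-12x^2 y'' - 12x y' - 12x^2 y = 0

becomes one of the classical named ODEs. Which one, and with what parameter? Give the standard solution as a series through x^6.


All three coefficients share the factor -12; dividing through by -12 gives  x^2 y'' + x y' + x^2 y = 0.
This matches the Bessel equation x^2 y'' + x y' + (x^2 - nu^2) y = 0 with nu^2 = 0, so nu = 0; the solution bounded at x = 0 is J_0(x).
Frobenius at x = 0: indicial roots ±nu; for r = nu the recurrence k(k + 2nu) c_k = -c_{k-2} gives the standard series J_nu(x) = sum_{k>=0} (-1)^k / (k! (k+nu)!) (x/2)^(2k+nu). Evaluate the first 4 terms:
  k = 0: (-1)^0 / (0! * 0! * 2^0) x^0 = 1/(1*1*1) x^0 = (1) x^0
  k = 1: (-1)^1 / (1! * 1! * 2^2) x^2 = -1/(1*1*4) x^2 = (-1/4) x^2
  k = 2: (-1)^2 / (2! * 2! * 2^4) x^4 = 1/(2*2*16) x^4 = (1/64) x^4
  k = 3: (-1)^3 / (3! * 3! * 2^6) x^6 = -1/(6*6*64) x^6 = (-1/2304) x^6
Hence J_0(x) = -x^6/2304 + x^4/64 - x^2/4 + 1 + ....

J_0(x); series = -x^6/2304 + x^4/64 - x^2/4 + 1


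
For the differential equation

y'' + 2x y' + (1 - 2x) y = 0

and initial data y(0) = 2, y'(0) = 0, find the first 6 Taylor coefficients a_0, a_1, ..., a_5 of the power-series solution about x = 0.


Ansatz: y(x) = sum_{n>=0} a_n x^n, so y'(x) = sum_{n>=1} n a_n x^(n-1) and y''(x) = sum_{n>=2} n(n-1) a_n x^(n-2).
Substitute into P(x) y'' + Q(x) y' + R(x) y = 0 with P(x) = 1, Q(x) = 2x, R(x) = 1 - 2x, and match powers of x.
Initial conditions: a_0 = 2, a_1 = 0.
Setting the coefficient of each power of x to zero and solving order by order (substituting the coefficients already found):
  x^0: 2 a_2 + a_0 = 0  ->  2 a_2 = -a_0 = -2  ->  a_2 = -1
  x^1: 6 a_3 + 3 a_1 - 2 a_0 = 0  ->  6 a_3 = -3 a_1 + 2 a_0 = 4  ->  a_3 = 2/3
  x^2: 12 a_4 + 5 a_2 - 2 a_1 = 0  ->  12 a_4 = -5 a_2 + 2 a_1 = 5  ->  a_4 = 5/12
  x^3: 20 a_5 + 7 a_3 - 2 a_2 = 0  ->  20 a_5 = -7 a_3 + 2 a_2 = -20/3  ->  a_5 = -1/3
Truncated series: y(x) = 2 - x^2 + (2/3) x^3 + (5/12) x^4 - (1/3) x^5 + O(x^6).

a_0 = 2; a_1 = 0; a_2 = -1; a_3 = 2/3; a_4 = 5/12; a_5 = -1/3


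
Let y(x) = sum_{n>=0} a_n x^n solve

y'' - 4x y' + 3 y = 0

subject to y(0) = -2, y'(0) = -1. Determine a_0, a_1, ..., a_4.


Ansatz: y(x) = sum_{n>=0} a_n x^n, so y'(x) = sum_{n>=1} n a_n x^(n-1) and y''(x) = sum_{n>=2} n(n-1) a_n x^(n-2).
Substitute into P(x) y'' + Q(x) y' + R(x) y = 0 with P(x) = 1, Q(x) = -4x, R(x) = 3, and match powers of x.
Initial conditions: a_0 = -2, a_1 = -1.
Setting the coefficient of each power of x to zero and solving order by order (substituting the coefficients already found):
  x^0: 2 a_2 + 3 a_0 = 0  ->  2 a_2 = -3 a_0 = 6  ->  a_2 = 3
  x^1: 6 a_3 - a_1 = 0  ->  6 a_3 = a_1 = -1  ->  a_3 = -1/6
  x^2: 12 a_4 - 5 a_2 = 0  ->  12 a_4 = 5 a_2 = 15  ->  a_4 = 5/4
Truncated series: y(x) = -2 - x + 3 x^2 - (1/6) x^3 + (5/4) x^4 + O(x^5).

a_0 = -2; a_1 = -1; a_2 = 3; a_3 = -1/6; a_4 = 5/4


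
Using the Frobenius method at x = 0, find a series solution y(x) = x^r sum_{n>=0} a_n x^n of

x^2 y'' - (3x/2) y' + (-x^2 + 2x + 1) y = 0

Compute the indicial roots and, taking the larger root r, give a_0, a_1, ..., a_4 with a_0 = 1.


Write in Frobenius form y'' + (p(x)/x) y' + (q(x)/x^2) y = 0:
  p(x) = -3/2,  q(x) = -x^2 + 2x + 1.
Indicial equation: r(r-1) + (-3/2) r + (1) = 0 -> roots r_1 = 2, r_2 = 1/2.
Take r = r_1 = 2. Let y(x) = x^r sum_{n>=0} a_n x^n with a_0 = 1.
Substitute y = x^r sum a_n x^n and match x^{r+n}. The recurrence is
  D(n) a_n + 2 a_{n-1} - 1 a_{n-2} = 0,  where D(n) = (r+n)(r+n-1) + (-3/2)(r+n) + (1).
  a_n = [-2 a_{n-1} + 1 a_{n-2}] / D(n).
Since the indicial polynomial factors as (r - r_1)(r - r_2), D(n) = (r_1 + n - r_1)(r_1 + n - r_2) = n(n + 3/2).
Evaluating step by step (a_0 = 1):
  n = 1: D(1) = 1(1 + 3/2) = 5/2; numerator = -2(1) = -2; a_1 = (-2)/(5/2) = -4/5
  n = 2: D(2) = 2(2 + 3/2) = 7; numerator = -2(-4/5) + 1(1) = 13/5; a_2 = (13/5)/(7) = 13/35
  n = 3: D(3) = 3(3 + 3/2) = 27/2; numerator = -2(13/35) + 1(-4/5) = -54/35; a_3 = (-54/35)/(27/2) = -4/35
  n = 4: D(4) = 4(4 + 3/2) = 22; numerator = -2(-4/35) + 1(13/35) = 3/5; a_4 = (3/5)/(22) = 3/110

r = 2; a_0 = 1; a_1 = -4/5; a_2 = 13/35; a_3 = -4/35; a_4 = 3/110


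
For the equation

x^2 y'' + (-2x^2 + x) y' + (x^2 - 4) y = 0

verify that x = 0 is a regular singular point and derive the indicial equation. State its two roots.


Divide by x^2 to reach normal form y'' + P_1(x) y' + P_2(x) y = 0 with P_1(x) = -2 + 1/x and P_2(x) = 1 - 4/x^2.
x = 0 is a singular point because the y'-coefficient -2 + 1/x has a pole at x = 0 and the y-coefficient 1 - 4/x^2 has a pole at x = 0.
It is a regular singular point because x P_1(x) = p(x) = 1 - 2x and x^2 P_2(x) = q(x) = x^2 - 4 are polynomials, hence analytic at x = 0.
p(0) = 1,  q(0) = -4.
Indicial equation: r(r-1) + p(0) r + q(0) = 0, i.e. r^2 + (p(0) - 1) r + q(0) = 0, i.e. r^2 - 4 = 0.
Discriminant: (0)^2 - 4(-4) = 16, so r = (0 ± 4)/2.
Solving: r_1 = 2, r_2 = -2.

indicial: r^2 - 4 = 0; roots r_1 = 2, r_2 = -2
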